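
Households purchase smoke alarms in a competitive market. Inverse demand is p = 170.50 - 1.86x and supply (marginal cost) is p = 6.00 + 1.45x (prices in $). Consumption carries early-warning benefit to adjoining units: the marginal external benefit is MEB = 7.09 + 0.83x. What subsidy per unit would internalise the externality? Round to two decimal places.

Social marginal benefit = demand + MEB = 177.59 - 1.03x.
Set SMB = MC: 177.59 - 1.03x = 6.00 + 1.45x → x* = 69.1895.
The Pigouvian subsidy equals MEB at x*: 7.09 + 0.83×69.1895 = 64.5173.

subsidy = $64.52 per unit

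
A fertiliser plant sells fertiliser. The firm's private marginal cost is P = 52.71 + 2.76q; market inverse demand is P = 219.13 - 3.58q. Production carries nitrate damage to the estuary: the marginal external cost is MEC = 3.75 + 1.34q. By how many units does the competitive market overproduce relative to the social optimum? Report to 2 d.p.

5.07 units

Market equilibrium (private): 52.71 + 2.76q = 219.13 - 3.58q → q_m = 26.2492.
Social marginal cost = private MC + MEC = 56.46 + 4.10q.
Set SMC = demand: 56.46 + 4.10q = 219.13 - 3.58q → q* = 21.1810.
Gap = |26.2492 − 21.1810| = 5.0682.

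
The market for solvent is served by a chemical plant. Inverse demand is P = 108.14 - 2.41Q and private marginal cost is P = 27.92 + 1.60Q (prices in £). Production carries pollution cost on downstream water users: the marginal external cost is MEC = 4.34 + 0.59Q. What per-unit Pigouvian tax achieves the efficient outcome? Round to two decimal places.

tax = £14.07 per unit

Social marginal cost = private MC + MEC = 32.26 + 2.19Q.
Set SMC = demand: 32.26 + 2.19Q = 108.14 - 2.41Q → Q* = 16.4957.
The Pigouvian tax equals MEC at Q*: 4.34 + 0.59×16.4957 = 14.0725.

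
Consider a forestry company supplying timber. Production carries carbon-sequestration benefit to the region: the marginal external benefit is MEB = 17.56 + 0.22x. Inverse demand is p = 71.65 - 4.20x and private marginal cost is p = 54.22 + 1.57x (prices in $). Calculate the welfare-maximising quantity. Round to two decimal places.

x* = 6.30

Social marginal cost = private MC − MEB = 36.66 + 1.35x.
Set SMC = demand: 36.66 + 1.35x = 71.65 - 4.20x → x* = 6.3045.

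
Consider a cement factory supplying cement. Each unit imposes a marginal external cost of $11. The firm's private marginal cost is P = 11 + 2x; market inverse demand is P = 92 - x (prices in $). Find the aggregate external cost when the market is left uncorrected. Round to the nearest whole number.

$297

Market equilibrium (private): 11 + 2x = 92 - x → x_m = 27.0000.
Total external cost = MEC × x_m = 11 × 27.0000 = 297.0000.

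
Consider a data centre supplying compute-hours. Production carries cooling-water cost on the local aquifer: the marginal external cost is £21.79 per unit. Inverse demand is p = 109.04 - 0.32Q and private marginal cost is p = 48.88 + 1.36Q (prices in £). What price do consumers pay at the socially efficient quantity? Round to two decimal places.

Social marginal cost = private MC + MEC = 70.67 + 1.36Q.
Set SMC = demand: 70.67 + 1.36Q = 109.04 - 0.32Q → Q* = 22.8393.
Consumer price on the demand curve at Q*: 109.04 − 0.32×22.8393 = 101.7314.

P = £101.73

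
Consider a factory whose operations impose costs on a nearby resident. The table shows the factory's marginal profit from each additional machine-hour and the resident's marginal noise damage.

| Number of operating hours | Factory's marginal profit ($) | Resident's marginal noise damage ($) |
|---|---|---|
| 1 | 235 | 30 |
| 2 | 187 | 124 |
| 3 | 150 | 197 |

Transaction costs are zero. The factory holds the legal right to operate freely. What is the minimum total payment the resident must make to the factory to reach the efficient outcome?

Left alone the factory would choose level 3 (marginal profit stays positive).
Efficient level: k* = 2 (marginal profit ≥ marginal noise damage through 2).
The resident must at least cover the factory's forgone profit from cutting 3→2: 150 = 150.

$150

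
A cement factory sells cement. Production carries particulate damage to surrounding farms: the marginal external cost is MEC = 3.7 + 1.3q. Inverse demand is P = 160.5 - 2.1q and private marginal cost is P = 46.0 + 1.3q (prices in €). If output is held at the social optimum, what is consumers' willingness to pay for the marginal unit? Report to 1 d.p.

P = €111.0

Social marginal cost = private MC + MEC = 49.7 + 2.6q.
Set SMC = demand: 49.7 + 2.6q = 160.5 - 2.1q → q* = 23.5745.
Consumer price on the demand curve at q*: 160.5 − 2.1×23.5745 = 110.9936.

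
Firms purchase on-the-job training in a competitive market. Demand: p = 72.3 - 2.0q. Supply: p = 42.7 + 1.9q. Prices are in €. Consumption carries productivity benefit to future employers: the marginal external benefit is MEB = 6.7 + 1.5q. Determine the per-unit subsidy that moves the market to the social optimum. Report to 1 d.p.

Social marginal benefit = demand + MEB = 79.0 - 0.5q.
Set SMB = MC: 79.0 - 0.5q = 42.7 + 1.9q → q* = 15.1250.
The Pigouvian subsidy equals MEB at q*: 6.7 + 1.5×15.1250 = 29.3875.

subsidy = €29.4 per unit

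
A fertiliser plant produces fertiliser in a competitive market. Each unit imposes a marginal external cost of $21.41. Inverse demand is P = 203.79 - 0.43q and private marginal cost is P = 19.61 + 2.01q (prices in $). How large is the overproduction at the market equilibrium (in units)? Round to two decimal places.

8.77 units

Market equilibrium (private): 19.61 + 2.01q = 203.79 - 0.43q → q_m = 75.4836.
Social marginal cost = private MC + MEC = 41.02 + 2.01q.
Set SMC = demand: 41.02 + 2.01q = 203.79 - 0.43q → q* = 66.7090.
Gap = |75.4836 − 66.7090| = 8.7746.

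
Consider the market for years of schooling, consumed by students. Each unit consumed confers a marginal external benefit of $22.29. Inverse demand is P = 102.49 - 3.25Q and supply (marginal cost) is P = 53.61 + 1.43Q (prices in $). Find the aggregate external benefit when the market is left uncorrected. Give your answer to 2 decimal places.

Market equilibrium (private): 53.61 + 1.43Q = 102.49 - 3.25Q → Q_m = 10.4444.
Total external benefit = MEB × Q_m = 22.29 × 10.4444 = 232.8057.

$232.81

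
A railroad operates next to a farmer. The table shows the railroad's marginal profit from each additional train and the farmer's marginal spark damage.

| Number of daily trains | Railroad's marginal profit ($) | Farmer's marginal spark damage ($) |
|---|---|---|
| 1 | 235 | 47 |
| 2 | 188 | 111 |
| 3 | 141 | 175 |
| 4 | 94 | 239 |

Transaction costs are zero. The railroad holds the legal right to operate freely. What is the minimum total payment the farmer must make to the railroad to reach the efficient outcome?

Left alone the railroad would choose level 4 (marginal profit stays positive).
Efficient level: k* = 2 (marginal profit ≥ marginal spark damage through 2).
The farmer must at least cover the railroad's forgone profit from cutting 4→2: 141 + 94 = 235.

$235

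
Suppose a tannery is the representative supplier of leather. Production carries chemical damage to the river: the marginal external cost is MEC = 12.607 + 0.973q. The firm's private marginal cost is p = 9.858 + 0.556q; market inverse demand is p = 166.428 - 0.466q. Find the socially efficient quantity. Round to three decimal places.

Social marginal cost = private MC + MEC = 22.465 + 1.529q.
Set SMC = demand: 22.465 + 1.529q = 166.428 - 0.466q → q* = 72.1619.

q* = 72.162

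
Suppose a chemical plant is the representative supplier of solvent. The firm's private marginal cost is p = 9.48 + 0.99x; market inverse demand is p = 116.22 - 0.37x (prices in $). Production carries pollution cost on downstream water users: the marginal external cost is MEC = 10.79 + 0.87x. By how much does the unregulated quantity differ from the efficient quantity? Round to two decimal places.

Market equilibrium (private): 9.48 + 0.99x = 116.22 - 0.37x → x_m = 78.4853.
Social marginal cost = private MC + MEC = 20.27 + 1.86x.
Set SMC = demand: 20.27 + 1.86x = 116.22 - 0.37x → x* = 43.0269.
Gap = |78.4853 − 43.0269| = 35.4584.

35.46 units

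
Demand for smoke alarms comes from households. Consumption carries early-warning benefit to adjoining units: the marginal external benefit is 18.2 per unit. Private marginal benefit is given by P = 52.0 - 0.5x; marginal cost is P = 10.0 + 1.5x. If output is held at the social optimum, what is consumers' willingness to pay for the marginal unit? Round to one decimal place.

Social marginal benefit = demand + MEB = 70.2 - 0.5x.
Set SMB = MC: 70.2 - 0.5x = 10.0 + 1.5x → x* = 30.1000.
Consumer price on the demand curve at x*: 52.0 − 0.5×30.1000 = 36.9500.

P = 37.0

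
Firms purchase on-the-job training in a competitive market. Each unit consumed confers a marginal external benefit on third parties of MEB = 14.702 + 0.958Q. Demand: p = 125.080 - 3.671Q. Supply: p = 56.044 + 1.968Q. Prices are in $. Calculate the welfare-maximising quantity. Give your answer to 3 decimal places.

Q* = 17.889

Social marginal benefit = demand + MEB = 139.782 - 2.713Q.
Set SMB = MC: 139.782 - 2.713Q = 56.044 + 1.968Q → Q* = 17.8889.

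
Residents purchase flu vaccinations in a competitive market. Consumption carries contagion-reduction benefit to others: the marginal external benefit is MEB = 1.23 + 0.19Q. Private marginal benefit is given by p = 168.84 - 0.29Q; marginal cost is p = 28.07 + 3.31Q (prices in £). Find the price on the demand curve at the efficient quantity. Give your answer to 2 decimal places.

Social marginal benefit = demand + MEB = 170.07 - 0.10Q.
Set SMB = MC: 170.07 - 0.10Q = 28.07 + 3.31Q → Q* = 41.6422.
Consumer price on the demand curve at Q*: 168.84 − 0.29×41.6422 = 156.7638.

P = £156.76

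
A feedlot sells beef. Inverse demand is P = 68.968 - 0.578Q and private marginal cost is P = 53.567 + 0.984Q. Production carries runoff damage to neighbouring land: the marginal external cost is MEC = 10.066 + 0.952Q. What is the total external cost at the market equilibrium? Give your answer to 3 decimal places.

145.523

Market equilibrium (private): 53.567 + 0.984Q = 68.968 - 0.578Q → Q_m = 9.8598.
Total external cost = ∫₀^{Q_m} (10.066 + 0.952Q) dQ = 10.066×9.8598 + ½×0.952×9.8598² = 145.5234.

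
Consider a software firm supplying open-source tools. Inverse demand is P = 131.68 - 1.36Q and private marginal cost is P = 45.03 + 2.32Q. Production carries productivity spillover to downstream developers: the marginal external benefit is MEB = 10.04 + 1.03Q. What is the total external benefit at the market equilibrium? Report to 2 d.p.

Market equilibrium (private): 45.03 + 2.32Q = 131.68 - 1.36Q → Q_m = 23.5462.
Total external benefit = ∫₀^{Q_m} (10.04 + 1.03Q) dQ = 10.04×23.5462 + ½×1.03×23.5462² = 521.9320.

521.93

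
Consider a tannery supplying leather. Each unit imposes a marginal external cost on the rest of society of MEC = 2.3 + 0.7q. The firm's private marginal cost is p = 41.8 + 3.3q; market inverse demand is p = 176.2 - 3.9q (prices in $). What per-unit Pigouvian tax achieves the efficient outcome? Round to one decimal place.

Social marginal cost = private MC + MEC = 44.1 + 4.0q.
Set SMC = demand: 44.1 + 4.0q = 176.2 - 3.9q → q* = 16.7215.
The Pigouvian tax equals MEC at q*: 2.3 + 0.7×16.7215 = 14.0051.

tax = $14.0 per unit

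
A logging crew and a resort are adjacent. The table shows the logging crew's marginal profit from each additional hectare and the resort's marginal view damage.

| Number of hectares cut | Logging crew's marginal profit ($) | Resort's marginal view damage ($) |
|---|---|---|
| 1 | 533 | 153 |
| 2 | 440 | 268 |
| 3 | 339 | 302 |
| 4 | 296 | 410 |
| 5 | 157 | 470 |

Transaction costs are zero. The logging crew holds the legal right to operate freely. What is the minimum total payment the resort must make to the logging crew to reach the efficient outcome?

$453

Left alone the logging crew would choose level 5 (marginal profit stays positive).
Efficient level: k* = 3 (marginal profit ≥ marginal view damage through 3).
The resort must at least cover the logging crew's forgone profit from cutting 5→3: 296 + 157 = 453.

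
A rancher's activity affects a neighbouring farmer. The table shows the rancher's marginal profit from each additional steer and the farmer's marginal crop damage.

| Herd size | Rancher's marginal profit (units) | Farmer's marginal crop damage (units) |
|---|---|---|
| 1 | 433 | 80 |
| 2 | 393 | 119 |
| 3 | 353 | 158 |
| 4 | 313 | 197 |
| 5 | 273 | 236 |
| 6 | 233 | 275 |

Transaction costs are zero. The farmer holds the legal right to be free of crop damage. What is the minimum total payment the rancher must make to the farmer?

Efficient level: marginal profit ≥ marginal crop damage through level 5, so k* = 5.
With the farmer holding the right, the rancher must at least compensate total damage at k*: 80 + 119 + 158 + 197 + 236 = 790.

790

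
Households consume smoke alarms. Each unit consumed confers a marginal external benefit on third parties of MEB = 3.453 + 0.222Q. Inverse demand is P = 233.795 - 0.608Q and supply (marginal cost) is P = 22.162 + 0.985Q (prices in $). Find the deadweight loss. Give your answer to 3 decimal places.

DWL = $395.859

Market equilibrium (private): 22.162 + 0.985Q = 233.795 - 0.608Q → Q_m = 132.8519.
Social marginal benefit = demand + MEB = 237.248 - 0.386Q.
Set SMB = MC: 237.248 - 0.386Q = 22.162 + 0.985Q → Q* = 156.8826.
The welfare-loss triangle has base |Q_m − Q*| and height MEB(Q_m) (the vertical gap between SMB and MC is zero at Q* and MEB at Q_m).
DWL = ½ × 24.0307 × 32.9461 = 395.8589.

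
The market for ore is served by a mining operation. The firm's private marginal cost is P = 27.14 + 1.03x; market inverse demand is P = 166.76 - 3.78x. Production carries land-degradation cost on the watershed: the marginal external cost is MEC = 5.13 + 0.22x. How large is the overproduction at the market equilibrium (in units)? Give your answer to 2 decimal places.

2.29 units

Market equilibrium (private): 27.14 + 1.03x = 166.76 - 3.78x → x_m = 29.0270.
Social marginal cost = private MC + MEC = 32.27 + 1.25x.
Set SMC = demand: 32.27 + 1.25x = 166.76 - 3.78x → x* = 26.7376.
Gap = |29.0270 − 26.7376| = 2.2894.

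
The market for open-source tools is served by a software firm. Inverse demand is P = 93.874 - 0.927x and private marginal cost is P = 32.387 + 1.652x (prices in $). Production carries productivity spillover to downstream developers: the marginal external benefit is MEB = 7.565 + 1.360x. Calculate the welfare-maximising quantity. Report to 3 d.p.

x* = 56.646

Social marginal cost = private MC − MEB = 24.822 + 0.292x.
Set SMC = demand: 24.822 + 0.292x = 93.874 - 0.927x → x* = 56.6464.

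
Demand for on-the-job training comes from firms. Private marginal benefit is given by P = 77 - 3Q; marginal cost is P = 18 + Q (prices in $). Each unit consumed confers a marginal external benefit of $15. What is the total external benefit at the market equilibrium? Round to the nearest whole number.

Market equilibrium (private): 18 + Q = 77 - 3Q → Q_m = 14.7500.
Total external benefit = MEB × Q_m = 15 × 14.7500 = 221.2500.

$221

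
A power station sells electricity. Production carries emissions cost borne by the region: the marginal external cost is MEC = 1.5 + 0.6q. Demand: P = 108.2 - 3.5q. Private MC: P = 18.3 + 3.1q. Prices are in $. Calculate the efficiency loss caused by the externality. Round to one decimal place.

DWL = $6.5

Market equilibrium (private): 18.3 + 3.1q = 108.2 - 3.5q → q_m = 13.6212.
Social marginal cost = private MC + MEC = 19.8 + 3.7q.
Set SMC = demand: 19.8 + 3.7q = 108.2 - 3.5q → q* = 12.2778.
The welfare-loss triangle has base |q_m − q*| and height MEC(q_m) (the vertical gap between SMC and demand is zero at q* and MEC at q_m).
DWL = ½ × 1.3434 × 9.6727 = 6.4972.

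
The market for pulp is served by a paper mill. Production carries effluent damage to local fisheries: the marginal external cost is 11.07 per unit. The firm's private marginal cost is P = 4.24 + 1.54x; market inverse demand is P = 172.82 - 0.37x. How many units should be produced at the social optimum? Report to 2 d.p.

Social marginal cost = private MC + MEC = 15.31 + 1.54x.
Set SMC = demand: 15.31 + 1.54x = 172.82 - 0.37x → x* = 82.4660.

x* = 82.47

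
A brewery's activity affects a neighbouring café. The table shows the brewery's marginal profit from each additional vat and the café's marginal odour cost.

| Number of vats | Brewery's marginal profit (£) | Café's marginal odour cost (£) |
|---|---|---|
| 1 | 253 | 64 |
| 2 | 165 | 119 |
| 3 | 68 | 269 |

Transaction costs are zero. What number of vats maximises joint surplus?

2

Bargaining reaches the level where marginal profit last exceeds marginal odour cost.
That holds through level 2 (165 ≥ 119) but not at 3 (68 < 269).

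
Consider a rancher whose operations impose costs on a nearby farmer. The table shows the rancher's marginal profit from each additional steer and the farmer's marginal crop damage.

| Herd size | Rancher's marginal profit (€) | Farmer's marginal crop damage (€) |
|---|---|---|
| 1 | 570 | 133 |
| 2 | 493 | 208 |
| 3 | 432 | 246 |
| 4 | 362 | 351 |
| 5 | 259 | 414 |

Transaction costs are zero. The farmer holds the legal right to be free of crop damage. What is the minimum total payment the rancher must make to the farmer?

Efficient level: marginal profit ≥ marginal crop damage through level 4, so k* = 4.
With the farmer holding the right, the rancher must at least compensate total damage at k*: 133 + 208 + 246 + 351 = 938.

€938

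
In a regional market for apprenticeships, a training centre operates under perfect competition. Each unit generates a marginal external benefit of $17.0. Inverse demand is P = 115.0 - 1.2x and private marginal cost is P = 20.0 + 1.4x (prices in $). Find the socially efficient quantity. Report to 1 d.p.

x* = 43.1

Social marginal cost = private MC − MEB = 3.0 + 1.4x.
Set SMC = demand: 3.0 + 1.4x = 115.0 - 1.2x → x* = 43.0769.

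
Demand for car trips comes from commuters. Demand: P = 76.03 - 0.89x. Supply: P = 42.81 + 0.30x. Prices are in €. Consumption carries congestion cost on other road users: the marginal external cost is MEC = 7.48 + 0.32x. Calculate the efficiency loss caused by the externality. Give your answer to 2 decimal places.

DWL = €89.20

Market equilibrium (private): 42.81 + 0.30x = 76.03 - 0.89x → x_m = 27.9160.
Social marginal benefit = demand − MEC = 68.55 - 1.21x.
Set SMB = MC: 68.55 - 1.21x = 42.81 + 0.30x → x* = 17.0464.
Between x* and x_m the wedge MC − SMB runs linearly from 0 to MEC(x_m), so the loss is a triangle.
DWL = ½ × 10.8696 × 16.4131 = 89.2019.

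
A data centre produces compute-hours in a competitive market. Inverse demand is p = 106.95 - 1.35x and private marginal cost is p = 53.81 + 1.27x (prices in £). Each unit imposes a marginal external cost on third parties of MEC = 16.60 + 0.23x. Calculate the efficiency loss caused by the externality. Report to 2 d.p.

Market equilibrium (private): 53.81 + 1.27x = 106.95 - 1.35x → x_m = 20.2824.
Social marginal cost = private MC + MEC = 70.41 + 1.50x.
Set SMC = demand: 70.41 + 1.50x = 106.95 - 1.35x → x* = 12.8211.
Height of the DWL triangle at x_m is SMC(x_m) − demand(x_m) = MEC(x_m) = 21.2650.
DWL = ½ × 7.4613 × 21.2650 = 79.3323.

DWL = £79.33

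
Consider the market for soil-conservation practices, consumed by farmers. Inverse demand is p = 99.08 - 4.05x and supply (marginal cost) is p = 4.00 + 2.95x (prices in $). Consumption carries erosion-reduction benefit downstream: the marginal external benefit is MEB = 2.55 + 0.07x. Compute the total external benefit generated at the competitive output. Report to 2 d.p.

Market equilibrium (private): 4.00 + 2.95x = 99.08 - 4.05x → x_m = 13.5829.
Total external benefit = ∫₀^{x_m} (2.55 + 0.07x) dx = 2.55×13.5829 + ½×0.07×13.5829² = 41.0937.

$41.09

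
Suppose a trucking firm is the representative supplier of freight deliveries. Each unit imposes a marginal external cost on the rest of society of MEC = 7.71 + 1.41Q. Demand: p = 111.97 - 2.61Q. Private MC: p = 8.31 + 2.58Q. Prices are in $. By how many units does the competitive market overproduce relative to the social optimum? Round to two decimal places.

Market equilibrium (private): 8.31 + 2.58Q = 111.97 - 2.61Q → Q_m = 19.9730.
Social marginal cost = private MC + MEC = 16.02 + 3.99Q.
Set SMC = demand: 16.02 + 3.99Q = 111.97 - 2.61Q → Q* = 14.5379.
Gap = |19.9730 − 14.5379| = 5.4351.

5.44 units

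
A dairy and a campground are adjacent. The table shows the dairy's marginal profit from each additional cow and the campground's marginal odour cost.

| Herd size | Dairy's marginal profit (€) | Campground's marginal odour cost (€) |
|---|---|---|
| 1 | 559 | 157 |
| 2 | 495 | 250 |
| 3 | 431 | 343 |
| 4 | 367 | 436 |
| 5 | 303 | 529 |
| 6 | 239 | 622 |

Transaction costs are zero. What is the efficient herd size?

3

Bargaining reaches the level where marginal profit last exceeds marginal odour cost.
That holds through level 3 (431 ≥ 343) but not at 4 (367 < 436).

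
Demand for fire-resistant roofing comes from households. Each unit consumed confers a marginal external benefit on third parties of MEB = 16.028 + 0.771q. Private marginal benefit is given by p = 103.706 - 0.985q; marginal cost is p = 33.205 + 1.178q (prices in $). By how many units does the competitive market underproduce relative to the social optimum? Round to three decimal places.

Market equilibrium (private): 33.205 + 1.178q = 103.706 - 0.985q → q_m = 32.5941.
Social marginal benefit = demand + MEB = 119.734 - 0.214q.
Set SMB = MC: 119.734 - 0.214q = 33.205 + 1.178q → q* = 62.1616.
Gap = |32.5941 − 62.1616| = 29.5675.

29.568 units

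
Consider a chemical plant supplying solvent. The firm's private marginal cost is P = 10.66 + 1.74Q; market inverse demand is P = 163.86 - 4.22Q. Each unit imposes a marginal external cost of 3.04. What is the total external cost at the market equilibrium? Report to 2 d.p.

78.14

Market equilibrium (private): 10.66 + 1.74Q = 163.86 - 4.22Q → Q_m = 25.7047.
Total external cost = MEC × Q_m = 3.04 × 25.7047 = 78.1423.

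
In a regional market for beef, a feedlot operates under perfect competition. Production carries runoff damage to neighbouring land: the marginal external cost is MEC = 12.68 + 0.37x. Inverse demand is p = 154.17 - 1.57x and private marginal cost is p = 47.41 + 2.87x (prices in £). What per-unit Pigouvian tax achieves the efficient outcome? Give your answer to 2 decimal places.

tax = £19.92 per unit

Social marginal cost = private MC + MEC = 60.09 + 3.24x.
Set SMC = demand: 60.09 + 3.24x = 154.17 - 1.57x → x* = 19.5593.
The Pigouvian tax equals MEC at x*: 12.68 + 0.37×19.5593 = 19.9169.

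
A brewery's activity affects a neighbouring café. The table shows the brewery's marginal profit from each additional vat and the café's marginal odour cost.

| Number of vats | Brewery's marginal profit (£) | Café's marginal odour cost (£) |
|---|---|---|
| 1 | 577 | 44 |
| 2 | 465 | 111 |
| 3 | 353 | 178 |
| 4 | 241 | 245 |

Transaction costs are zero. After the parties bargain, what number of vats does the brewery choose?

3

Bargaining reaches the level where marginal profit last exceeds marginal odour cost.
That holds through level 3 (353 ≥ 178) but not at 4 (241 < 245).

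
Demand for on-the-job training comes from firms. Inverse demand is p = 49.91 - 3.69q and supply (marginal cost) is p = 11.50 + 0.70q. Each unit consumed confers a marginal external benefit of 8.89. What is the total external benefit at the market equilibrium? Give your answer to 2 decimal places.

Market equilibrium (private): 11.50 + 0.70q = 49.91 - 3.69q → q_m = 8.7494.
Total external benefit = MEB × q_m = 8.89 × 8.7494 = 77.7822.

77.78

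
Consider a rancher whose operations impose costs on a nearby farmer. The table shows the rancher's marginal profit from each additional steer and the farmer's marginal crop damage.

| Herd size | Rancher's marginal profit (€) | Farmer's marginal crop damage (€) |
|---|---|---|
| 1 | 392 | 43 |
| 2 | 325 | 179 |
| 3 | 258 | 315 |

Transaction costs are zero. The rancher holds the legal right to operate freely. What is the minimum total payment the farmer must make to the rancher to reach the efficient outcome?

Left alone the rancher would choose level 3 (marginal profit stays positive).
Efficient level: k* = 2 (marginal profit ≥ marginal crop damage through 2).
The farmer must at least cover the rancher's forgone profit from cutting 3→2: 258 = 258.

€258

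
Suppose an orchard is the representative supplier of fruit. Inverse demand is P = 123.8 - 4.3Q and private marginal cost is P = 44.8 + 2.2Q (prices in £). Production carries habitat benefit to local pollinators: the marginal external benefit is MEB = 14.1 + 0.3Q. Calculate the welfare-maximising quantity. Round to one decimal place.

Q* = 15.0

Social marginal cost = private MC − MEB = 30.7 + 1.9Q.
Set SMC = demand: 30.7 + 1.9Q = 123.8 - 4.3Q → Q* = 15.0161.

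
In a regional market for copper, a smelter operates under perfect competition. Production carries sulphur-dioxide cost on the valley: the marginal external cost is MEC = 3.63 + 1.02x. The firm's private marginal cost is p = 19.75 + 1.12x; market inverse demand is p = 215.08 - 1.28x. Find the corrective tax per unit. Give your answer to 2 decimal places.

tax = 60.80 per unit

Social marginal cost = private MC + MEC = 23.38 + 2.14x.
Set SMC = demand: 23.38 + 2.14x = 215.08 - 1.28x → x* = 56.0526.
The Pigouvian tax equals MEC at x*: 3.63 + 1.02×56.0526 = 60.8037.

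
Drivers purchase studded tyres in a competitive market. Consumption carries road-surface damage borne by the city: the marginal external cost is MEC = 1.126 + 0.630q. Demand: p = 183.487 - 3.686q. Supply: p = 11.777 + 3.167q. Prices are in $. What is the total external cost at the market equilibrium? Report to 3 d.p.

$225.974

Market equilibrium (private): 11.777 + 3.167q = 183.487 - 3.686q → q_m = 25.0562.
Total external cost = ∫₀^{q_m} (1.126 + 0.630q) dq = 1.126×25.0562 + ½×0.630×25.0562² = 225.9744.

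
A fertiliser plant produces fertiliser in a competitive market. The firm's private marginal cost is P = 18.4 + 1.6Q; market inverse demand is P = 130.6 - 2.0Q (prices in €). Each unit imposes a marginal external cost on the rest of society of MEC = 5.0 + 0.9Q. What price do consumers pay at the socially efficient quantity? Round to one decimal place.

Social marginal cost = private MC + MEC = 23.4 + 2.5Q.
Set SMC = demand: 23.4 + 2.5Q = 130.6 - 2.0Q → Q* = 23.8222.
Consumer price on the demand curve at Q*: 130.6 − 2.0×23.8222 = 82.9556.

P = €83.0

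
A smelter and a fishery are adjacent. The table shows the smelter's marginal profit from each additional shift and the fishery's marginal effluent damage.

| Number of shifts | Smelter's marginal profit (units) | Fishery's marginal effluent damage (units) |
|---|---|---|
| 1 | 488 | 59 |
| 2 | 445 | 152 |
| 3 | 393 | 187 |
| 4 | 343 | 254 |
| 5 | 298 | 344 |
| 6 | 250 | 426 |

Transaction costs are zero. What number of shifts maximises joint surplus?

Bargaining reaches the level where marginal profit last exceeds marginal effluent damage.
That holds through level 4 (343 ≥ 254) but not at 5 (298 < 344).

4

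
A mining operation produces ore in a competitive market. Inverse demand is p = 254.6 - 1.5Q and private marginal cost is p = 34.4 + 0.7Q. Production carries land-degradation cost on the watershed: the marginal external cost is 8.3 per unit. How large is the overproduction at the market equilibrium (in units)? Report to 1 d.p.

Market equilibrium (private): 34.4 + 0.7Q = 254.6 - 1.5Q → Q_m = 100.0909.
Social marginal cost = private MC + MEC = 42.7 + 0.7Q.
Set SMC = demand: 42.7 + 0.7Q = 254.6 - 1.5Q → Q* = 96.3182.
Gap = |100.0909 − 96.3182| = 3.7727.

3.8 units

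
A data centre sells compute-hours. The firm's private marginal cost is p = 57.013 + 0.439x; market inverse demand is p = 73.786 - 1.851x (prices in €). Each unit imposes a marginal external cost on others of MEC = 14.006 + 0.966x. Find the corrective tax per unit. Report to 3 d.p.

Social marginal cost = private MC + MEC = 71.019 + 1.405x.
Set SMC = demand: 71.019 + 1.405x = 73.786 - 1.851x → x* = 0.8498.
The Pigouvian tax equals MEC at x*: 14.006 + 0.966×0.8498 = 14.8269.

tax = €14.827 per unit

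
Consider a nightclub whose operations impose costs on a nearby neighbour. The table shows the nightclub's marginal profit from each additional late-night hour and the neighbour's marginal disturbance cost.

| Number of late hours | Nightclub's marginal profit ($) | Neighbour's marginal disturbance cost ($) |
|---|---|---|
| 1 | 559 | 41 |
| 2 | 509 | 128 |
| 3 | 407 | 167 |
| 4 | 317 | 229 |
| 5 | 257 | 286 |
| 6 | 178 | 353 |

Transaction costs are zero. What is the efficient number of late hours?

4

Bargaining reaches the level where marginal profit last exceeds marginal disturbance cost.
That holds through level 4 (317 ≥ 229) but not at 5 (257 < 286).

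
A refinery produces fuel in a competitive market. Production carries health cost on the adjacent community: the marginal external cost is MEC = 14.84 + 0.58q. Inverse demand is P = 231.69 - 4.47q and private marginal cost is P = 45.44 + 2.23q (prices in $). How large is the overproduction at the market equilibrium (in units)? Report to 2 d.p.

Market equilibrium (private): 45.44 + 2.23q = 231.69 - 4.47q → q_m = 27.7985.
Social marginal cost = private MC + MEC = 60.28 + 2.81q.
Set SMC = demand: 60.28 + 2.81q = 231.69 - 4.47q → q* = 23.5453.
Gap = |27.7985 − 23.5453| = 4.2532.

4.25 units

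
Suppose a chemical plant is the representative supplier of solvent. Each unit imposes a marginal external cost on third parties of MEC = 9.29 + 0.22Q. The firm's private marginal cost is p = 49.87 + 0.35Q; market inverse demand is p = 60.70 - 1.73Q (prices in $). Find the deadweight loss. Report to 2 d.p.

DWL = $23.67

Market equilibrium (private): 49.87 + 0.35Q = 60.70 - 1.73Q → Q_m = 5.2067.
Social marginal cost = private MC + MEC = 59.16 + 0.57Q.
Set SMC = demand: 59.16 + 0.57Q = 60.70 - 1.73Q → Q* = 0.6696.
Height of the DWL triangle at Q_m is SMC(Q_m) − demand(Q_m) = MEC(Q_m) = 10.4355.
DWL = ½ × 4.5371 × 10.4355 = 23.6735.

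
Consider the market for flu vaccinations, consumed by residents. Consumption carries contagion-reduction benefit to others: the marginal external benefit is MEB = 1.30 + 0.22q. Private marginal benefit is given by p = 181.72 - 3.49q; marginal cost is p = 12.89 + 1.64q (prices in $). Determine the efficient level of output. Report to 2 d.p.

q* = 34.65

Social marginal benefit = demand + MEB = 183.02 - 3.27q.
Set SMB = MC: 183.02 - 3.27q = 12.89 + 1.64q → q* = 34.6497.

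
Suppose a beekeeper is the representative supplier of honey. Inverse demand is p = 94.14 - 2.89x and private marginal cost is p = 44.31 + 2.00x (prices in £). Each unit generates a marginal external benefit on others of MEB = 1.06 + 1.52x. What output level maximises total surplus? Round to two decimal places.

Social marginal cost = private MC − MEB = 43.25 + 0.48x.
Set SMC = demand: 43.25 + 0.48x = 94.14 - 2.89x → x* = 15.1009.

x* = 15.10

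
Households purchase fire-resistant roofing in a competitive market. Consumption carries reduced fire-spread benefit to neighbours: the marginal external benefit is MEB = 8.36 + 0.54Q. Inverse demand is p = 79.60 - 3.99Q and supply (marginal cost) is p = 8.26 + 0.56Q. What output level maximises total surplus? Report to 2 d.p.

Q* = 19.88

Social marginal benefit = demand + MEB = 87.96 - 3.45Q.
Set SMB = MC: 87.96 - 3.45Q = 8.26 + 0.56Q → Q* = 19.8753.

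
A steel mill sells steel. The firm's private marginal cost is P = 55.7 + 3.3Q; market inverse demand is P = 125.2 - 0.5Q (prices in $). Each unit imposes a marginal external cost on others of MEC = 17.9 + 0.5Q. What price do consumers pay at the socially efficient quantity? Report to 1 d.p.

Social marginal cost = private MC + MEC = 73.6 + 3.8Q.
Set SMC = demand: 73.6 + 3.8Q = 125.2 - 0.5Q → Q* = 12.0000.
Consumer price on the demand curve at Q*: 125.2 − 0.5×12.0000 = 119.2000.

P = $119.2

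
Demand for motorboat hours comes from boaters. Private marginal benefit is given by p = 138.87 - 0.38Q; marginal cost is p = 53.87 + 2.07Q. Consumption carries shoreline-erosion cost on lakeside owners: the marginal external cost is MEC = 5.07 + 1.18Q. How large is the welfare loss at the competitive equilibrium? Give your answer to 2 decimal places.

Market equilibrium (private): 53.87 + 2.07Q = 138.87 - 0.38Q → Q_m = 34.6939.
Social marginal benefit = demand − MEC = 133.80 - 1.56Q.
Set SMB = MC: 133.80 - 1.56Q = 53.87 + 2.07Q → Q* = 22.0193.
The welfare-loss triangle has base |Q_m − Q*| and height MEC(Q_m) (the vertical gap between SMB and MC is zero at Q* and MEC at Q_m).
DWL = ½ × 12.6746 × 46.0088 = 291.5716.

DWL = 291.57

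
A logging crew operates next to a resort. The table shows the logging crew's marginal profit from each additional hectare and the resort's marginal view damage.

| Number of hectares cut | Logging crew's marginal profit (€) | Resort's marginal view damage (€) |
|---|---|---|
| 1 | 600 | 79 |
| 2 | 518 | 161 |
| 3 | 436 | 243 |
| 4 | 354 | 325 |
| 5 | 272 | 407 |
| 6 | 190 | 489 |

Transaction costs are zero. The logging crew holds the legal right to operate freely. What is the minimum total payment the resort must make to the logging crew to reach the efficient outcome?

€462

Left alone the logging crew would choose level 6 (marginal profit stays positive).
Efficient level: k* = 4 (marginal profit ≥ marginal view damage through 4).
The resort must at least cover the logging crew's forgone profit from cutting 6→4: 272 + 190 = 462.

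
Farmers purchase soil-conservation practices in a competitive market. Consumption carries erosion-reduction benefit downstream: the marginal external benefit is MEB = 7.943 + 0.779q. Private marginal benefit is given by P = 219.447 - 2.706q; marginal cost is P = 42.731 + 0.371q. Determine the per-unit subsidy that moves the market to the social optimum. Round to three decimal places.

subsidy = 70.541 per unit

Social marginal benefit = demand + MEB = 227.390 - 1.927q.
Set SMB = MC: 227.390 - 1.927q = 42.731 + 0.371q → q* = 80.3564.
The Pigouvian subsidy equals MEB at q*: 7.943 + 0.779×80.3564 = 70.5406.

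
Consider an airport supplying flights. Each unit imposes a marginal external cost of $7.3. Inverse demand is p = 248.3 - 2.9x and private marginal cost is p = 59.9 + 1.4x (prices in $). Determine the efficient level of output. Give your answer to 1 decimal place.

x* = 42.1

Social marginal cost = private MC + MEC = 67.2 + 1.4x.
Set SMC = demand: 67.2 + 1.4x = 248.3 - 2.9x → x* = 42.1163.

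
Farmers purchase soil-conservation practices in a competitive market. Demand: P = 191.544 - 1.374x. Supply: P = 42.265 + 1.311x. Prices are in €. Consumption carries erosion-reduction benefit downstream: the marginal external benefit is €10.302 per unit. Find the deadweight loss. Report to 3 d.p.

DWL = €19.764

Market equilibrium (private): 42.265 + 1.311x = 191.544 - 1.374x → x_m = 55.5974.
Social marginal benefit = demand + MEB = 201.846 - 1.374x.
Set SMB = MC: 201.846 - 1.374x = 42.265 + 1.311x → x* = 59.4343.
Between x* and x_m the wedge SMB − MC runs linearly from 0 to MEB(x_m), so the loss is a triangle.
DWL = ½ × 3.8369 × 10.3020 = 19.7639.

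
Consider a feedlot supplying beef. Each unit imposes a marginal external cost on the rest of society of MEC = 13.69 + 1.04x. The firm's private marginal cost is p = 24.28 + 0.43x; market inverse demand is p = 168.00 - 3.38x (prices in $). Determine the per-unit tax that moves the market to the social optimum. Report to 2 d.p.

Social marginal cost = private MC + MEC = 37.97 + 1.47x.
Set SMC = demand: 37.97 + 1.47x = 168.00 - 3.38x → x* = 26.8103.
The Pigouvian tax equals MEC at x*: 13.69 + 1.04×26.8103 = 41.5727.

tax = $41.57 per unit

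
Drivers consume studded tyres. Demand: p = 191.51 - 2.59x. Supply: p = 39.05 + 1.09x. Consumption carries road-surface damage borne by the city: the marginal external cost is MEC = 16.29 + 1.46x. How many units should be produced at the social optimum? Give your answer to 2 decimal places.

x* = 26.49

Social marginal benefit = demand − MEC = 175.22 - 4.05x.
Set SMB = MC: 175.22 - 4.05x = 39.05 + 1.09x → x* = 26.4922.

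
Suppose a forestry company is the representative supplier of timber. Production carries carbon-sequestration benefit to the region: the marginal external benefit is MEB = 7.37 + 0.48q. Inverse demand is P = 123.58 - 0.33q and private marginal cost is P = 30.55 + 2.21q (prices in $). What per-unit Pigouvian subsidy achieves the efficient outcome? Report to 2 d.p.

subsidy = $30.76 per unit

Social marginal cost = private MC − MEB = 23.18 + 1.73q.
Set SMC = demand: 23.18 + 1.73q = 123.58 - 0.33q → q* = 48.7379.
The Pigouvian subsidy equals MEB at q*: 7.37 + 0.48×48.7379 = 30.7642.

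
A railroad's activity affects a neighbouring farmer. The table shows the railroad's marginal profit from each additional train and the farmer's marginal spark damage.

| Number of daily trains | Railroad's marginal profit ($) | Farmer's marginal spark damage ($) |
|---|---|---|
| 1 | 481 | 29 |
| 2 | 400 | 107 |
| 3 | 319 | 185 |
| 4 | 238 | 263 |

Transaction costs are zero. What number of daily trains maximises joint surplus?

3

Bargaining reaches the level where marginal profit last exceeds marginal spark damage.
That holds through level 3 (319 ≥ 185) but not at 4 (238 < 263).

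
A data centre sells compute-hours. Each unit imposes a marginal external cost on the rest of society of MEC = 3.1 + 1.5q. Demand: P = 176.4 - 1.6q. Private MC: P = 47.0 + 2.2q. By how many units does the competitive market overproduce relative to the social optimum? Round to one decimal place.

Market equilibrium (private): 47.0 + 2.2q = 176.4 - 1.6q → q_m = 34.0526.
Social marginal cost = private MC + MEC = 50.1 + 3.7q.
Set SMC = demand: 50.1 + 3.7q = 176.4 - 1.6q → q* = 23.8302.
Gap = |34.0526 − 23.8302| = 10.2224.

10.2 units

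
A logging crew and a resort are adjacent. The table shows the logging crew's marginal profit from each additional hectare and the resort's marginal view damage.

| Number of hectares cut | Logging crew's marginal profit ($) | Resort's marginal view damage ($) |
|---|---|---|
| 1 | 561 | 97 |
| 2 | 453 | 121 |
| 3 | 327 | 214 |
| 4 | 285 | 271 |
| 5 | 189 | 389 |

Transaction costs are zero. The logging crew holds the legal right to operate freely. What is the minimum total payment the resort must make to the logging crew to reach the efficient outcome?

$189

Left alone the logging crew would choose level 5 (marginal profit stays positive).
Efficient level: k* = 4 (marginal profit ≥ marginal view damage through 4).
The resort must at least cover the logging crew's forgone profit from cutting 5→4: 189 = 189.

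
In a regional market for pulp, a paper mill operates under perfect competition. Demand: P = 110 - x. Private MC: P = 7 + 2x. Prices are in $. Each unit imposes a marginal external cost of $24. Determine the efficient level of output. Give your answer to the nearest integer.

x* = 26

Social marginal cost = private MC + MEC = 31 + 2x.
Set SMC = demand: 31 + 2x = 110 - x → x* = 26.3333.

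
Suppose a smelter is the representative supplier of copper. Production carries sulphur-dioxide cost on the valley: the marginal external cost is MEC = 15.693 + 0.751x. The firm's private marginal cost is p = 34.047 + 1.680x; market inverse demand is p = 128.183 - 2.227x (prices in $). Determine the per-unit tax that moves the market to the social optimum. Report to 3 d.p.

Social marginal cost = private MC + MEC = 49.740 + 2.431x.
Set SMC = demand: 49.740 + 2.431x = 128.183 - 2.227x → x* = 16.8405.
The Pigouvian tax equals MEC at x*: 15.693 + 0.751×16.8405 = 28.3402.

tax = $28.340 per unit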